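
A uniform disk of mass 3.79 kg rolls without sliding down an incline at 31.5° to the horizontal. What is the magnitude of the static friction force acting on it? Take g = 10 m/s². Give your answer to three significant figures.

The moment of inertia is (1/2)MR², giving k ≡ I/(MR²) = 0.5.
Along the incline Mg sinθ − f = Ma, and torque about the center fR = Iα = kMR²(a/R) gives f = kMa.
Combining, a = g sinθ/(1+k) and f = kMa = kMg sinθ/(1+k).
f = 0.5 × 3.79 × 10 × sin31.5° / 1.5 ≈ 6.60 N.

f ≈ 6.60 N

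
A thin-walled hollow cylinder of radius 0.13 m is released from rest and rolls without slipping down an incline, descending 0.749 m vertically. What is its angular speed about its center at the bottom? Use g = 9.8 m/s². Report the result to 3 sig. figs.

ω ≈ 20.8 rad/s

For this body I = MR², i.e. k = I/(MR²) = 1.
The rolling condition ω = v/R makes the rotational term ½I(v/R)² = ½kMv², so KE_total = ½(1+k)Mv² = Mv².
Energy conservation Mgh = ½(1+k)Mv² gives v = √(2gh/(1+k)) = √(2 × 9.8 × 0.749 / 2) = 2.709 m/s.
Then ω = v/R = 2.709 / 0.13 ≈ 20.8 rad/s.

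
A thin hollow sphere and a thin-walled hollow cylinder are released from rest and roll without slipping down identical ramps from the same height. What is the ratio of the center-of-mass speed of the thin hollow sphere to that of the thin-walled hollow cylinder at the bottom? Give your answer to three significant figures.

v_ratio ≈ 1.10

Each satisfies Mgh = ½(1+k)Mv² with k = I/(MR²), so v ∝ 1/√(1+k).
For the thin hollow sphere k = 2/3; for the thin-walled hollow cylinder k = 1.
v₁/v₂ = √((1+k₂)/(1+k₁)) = √(2/1.667) ≈ 1.10.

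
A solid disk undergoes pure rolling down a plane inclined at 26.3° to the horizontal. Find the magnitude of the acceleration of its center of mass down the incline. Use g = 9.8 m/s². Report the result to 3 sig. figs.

a ≈ 2.89 m/s²

For this body I = (1/2)MR², i.e. k = I/(MR²) = 0.5.
Along the incline Mg sinθ − f = Ma, and torque about the center fR = Iα = kMR²(a/R) gives f = kMa.
Eliminating f: Mg sinθ = (1+k)Ma, so a = g sinθ/(1+k) = 9.8 × sin26.3° / 1.5 ≈ 2.89 m/s².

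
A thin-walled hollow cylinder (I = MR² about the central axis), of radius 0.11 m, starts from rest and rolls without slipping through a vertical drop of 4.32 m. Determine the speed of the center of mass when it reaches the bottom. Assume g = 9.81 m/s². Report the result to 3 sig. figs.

v ≈ 6.51 m/s

For this body I = MR², i.e. k = I/(MR²) = 1.
The rolling condition ω = v/R makes the rotational term ½I(v/R)² = ½kMv², so KE_total = ½(1+k)Mv² = Mv².
Energy conservation: Mgh = Mv², so v = √(2gh/(1+k)) = √(2 × 9.81 × 4.32 / 2) ≈ 6.51 m/s.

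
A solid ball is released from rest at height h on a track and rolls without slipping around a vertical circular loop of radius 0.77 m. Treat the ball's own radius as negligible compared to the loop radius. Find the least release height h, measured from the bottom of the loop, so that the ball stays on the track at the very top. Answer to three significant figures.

h_min ≈ 2.08 m

With I = (2/5)MR², the ratio k = I/(MR²) is 0.4.
At the top, contact is just lost when gravity alone supplies the centripetal force: Mg = Mv_top²/r, i.e. v_top² = gr.
With ω = v/R, the kinetic energy at speed v is ½(1+k)Mv² = (7/10)Mv².
Energy conservation from release (height h) to the top (height 2r): Mgh = Mg(2r) + (7/10)M·gr.
Thus h_min = 2r + (1+k)r/2 = r(2 + 1.4/2) = 0.77 × 2.7 ≈ 2.08 m.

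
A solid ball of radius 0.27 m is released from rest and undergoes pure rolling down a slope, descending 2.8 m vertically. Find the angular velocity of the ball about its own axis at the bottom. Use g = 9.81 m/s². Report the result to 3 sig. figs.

ω ≈ 23.2 rad/s

Here I = (2/5)MR², so the shape factor k = I/(MR²) = 0.4.
The rolling condition ω = v/R makes the rotational term ½I(v/R)² = ½kMv², so KE_total = ½(1+k)Mv² = (7/10)Mv².
Energy conservation Mgh = ½(1+k)Mv² gives v = √(2gh/(1+k)) = √(2 × 9.81 × 2.8 / 1.4) = 6.264 m/s.
The angular speed follows from ω = v/R = 6.264/0.27 ≈ 23.2 rad/s.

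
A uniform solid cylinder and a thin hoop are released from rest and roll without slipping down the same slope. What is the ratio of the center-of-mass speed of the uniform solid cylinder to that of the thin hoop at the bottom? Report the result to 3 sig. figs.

v_ratio ≈ 1.15

Each satisfies Mgh = ½(1+k)Mv² with k = I/(MR²), so v ∝ 1/√(1+k).
For the uniform solid cylinder k = 0.5; for the thin hoop k = 1.
v₁/v₂ = √((1+k₂)/(1+k₁)) = √(2/1.5) ≈ 1.15.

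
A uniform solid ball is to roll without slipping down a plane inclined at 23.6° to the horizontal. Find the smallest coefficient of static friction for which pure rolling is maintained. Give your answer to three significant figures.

μ_min ≈ 0.125

For this body I = (2/5)MR², i.e. k = I/(MR²) = 0.4.
Newton's second law down the slope: Mg sinθ − f = Ma. The torque equation fR = Iα (with α = a/R) gives f = kMa.
These give a = g sinθ/(1+k) and the required friction f = kMg sinθ/(1+k).
The normal force is N = Mg cosθ, so μ_min = f/N = k tanθ/(1+k).
μ_min = 0.4 × tan23.6° / 1.4 ≈ 0.125.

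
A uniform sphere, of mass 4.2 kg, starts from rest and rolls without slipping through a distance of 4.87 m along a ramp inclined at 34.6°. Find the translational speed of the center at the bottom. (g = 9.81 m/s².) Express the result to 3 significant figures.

v ≈ 6.23 m/s

The moment of inertia is (2/5)MR², giving k ≡ I/(MR²) = 0.4.
Since it rolls without slipping, ω = v/R and KE = ½Mv² + ½Iω² = ½(1+k)Mv² = (7/10)Mv².
The vertical drop is h = L sinθ = 4.87 × sin34.6° = 2.765 m.
Setting Mgh = (7/10)Mv² gives v = √(2gh/(1+k)) = √(2·9.81·2.765/1.4) ≈ 6.23 m/s.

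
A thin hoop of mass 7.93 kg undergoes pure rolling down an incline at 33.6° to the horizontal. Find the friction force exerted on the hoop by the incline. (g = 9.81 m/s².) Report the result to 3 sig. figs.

For this body I = MR², i.e. k = I/(MR²) = 1.
Newton's second law down the slope: Mg sinθ − f = Ma. The torque equation fR = Iα (with α = a/R) gives f = kMa.
Combining, a = g sinθ/(1+k) and f = kMa = kMg sinθ/(1+k).
f = 1 × 7.93 × 9.81 × sin33.6° / 2 ≈ 21.5 N.

f ≈ 21.5 N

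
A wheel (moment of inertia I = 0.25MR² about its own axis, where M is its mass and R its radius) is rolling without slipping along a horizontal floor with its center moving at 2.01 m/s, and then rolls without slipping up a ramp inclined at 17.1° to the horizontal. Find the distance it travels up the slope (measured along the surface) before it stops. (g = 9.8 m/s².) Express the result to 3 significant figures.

The moment of inertia is 0.25MR², giving k ≡ I/(MR²) = 0.25.
Rolling without slipping gives ω = v/R, so the total kinetic energy is ½Mv² + ½Iω² = ½(1+k)Mv² = (5/8)Mv².
Setting this equal to Mgh gives the vertical rise h = (1+k)v₀²/(2g) = 1.25×2.01²/(2×9.8) = 0.2577 m.
The distance along the slope is d = h/sinθ = 0.2577/sin17.1° ≈ 0.876 m.

d ≈ 0.876 m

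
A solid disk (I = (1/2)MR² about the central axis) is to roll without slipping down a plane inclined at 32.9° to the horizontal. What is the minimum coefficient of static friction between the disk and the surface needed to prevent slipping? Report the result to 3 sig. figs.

μ_min ≈ 0.216

With I = (1/2)MR², the ratio k = I/(MR²) is 0.5.
Translational: Mg sinθ − f = Ma. Rotational about the CM: fR = Iα = kMRa, so f = kMa.
These give a = g sinθ/(1+k) and the required friction f = kMg sinθ/(1+k).
The normal force is N = Mg cosθ, so μ_min = f/N = k tanθ/(1+k).
μ_min = 0.5 × tan32.9° / 1.5 ≈ 0.216.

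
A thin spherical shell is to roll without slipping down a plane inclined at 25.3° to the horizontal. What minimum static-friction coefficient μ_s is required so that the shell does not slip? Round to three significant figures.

Here I = (2/3)MR², so the shape factor k = I/(MR²) = 2/3.
Translational: Mg sinθ − f = Ma. Rotational about the CM: fR = Iα = kMRa, so f = kMa.
These give a = g sinθ/(1+k) and the required friction f = kMg sinθ/(1+k).
The normal force is N = Mg cosθ, so μ_min = f/N = k tanθ/(1+k).
μ_min = (2/3) × tan25.3° / 1.667 ≈ 0.189.

μ_min ≈ 0.189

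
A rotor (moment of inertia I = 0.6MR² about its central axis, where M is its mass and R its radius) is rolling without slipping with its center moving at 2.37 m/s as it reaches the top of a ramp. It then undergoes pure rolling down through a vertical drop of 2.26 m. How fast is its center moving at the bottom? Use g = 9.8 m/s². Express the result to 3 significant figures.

The moment of inertia is 0.6MR², giving k ≡ I/(MR²) = 0.6.
The rolling condition ω = v/R makes the rotational term ½I(v/R)² = ½kMv², so KE_total = ½(1+k)Mv² = (4/5)Mv².
Conserving energy between top and bottom: (4/5)Mv² = (4/5)Mv₀² + Mgh, hence v² = v₀² + 2gh/(1+k).
v = √(2.37² + 2×9.8×2.26/1.6) = √33.3 ≈ 5.77 m/s.

v ≈ 5.77 m/s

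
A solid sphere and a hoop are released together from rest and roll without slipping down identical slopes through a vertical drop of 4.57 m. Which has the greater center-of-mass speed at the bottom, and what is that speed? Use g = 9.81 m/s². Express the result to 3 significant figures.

For rolling without slipping, Mgh = ½(1+k)Mv² where k = I/(MR²), so v = √(2gh/(1+k)).
Solid sphere: k = 0.4, giving v = √(2×9.81×4.57/1.4) = 8.003 m/s.
Hoop: k = 1, giving v = √(2×9.81×4.57/2) = 6.696 m/s.
The smaller k wins: the solid sphere, at ≈ 8.00 m/s.

the solid sphere, at v ≈ 8.00 m/s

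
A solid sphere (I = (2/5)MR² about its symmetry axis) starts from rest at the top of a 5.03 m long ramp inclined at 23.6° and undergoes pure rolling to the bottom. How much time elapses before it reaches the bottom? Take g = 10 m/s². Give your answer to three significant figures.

t ≈ 1.88 s

With I = (2/5)MR², the ratio k = I/(MR²) is 0.4.
Along the incline Mg sinθ − f = Ma, and torque about the center fR = Iα = kMR²(a/R) gives f = kMa.
Hence a = g sinθ/(1+k) = 10×sin23.6°/1.4 = 2.86 m/s².
Starting from rest, L = ½at², so t = √(2L/a) = √(2×5.03/2.86) ≈ 1.88 s.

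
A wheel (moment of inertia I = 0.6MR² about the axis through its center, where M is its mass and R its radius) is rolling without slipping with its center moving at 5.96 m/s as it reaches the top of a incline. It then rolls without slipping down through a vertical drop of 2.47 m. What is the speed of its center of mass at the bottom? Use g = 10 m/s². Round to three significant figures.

With I = 0.6MR², the ratio k = I/(MR²) is 0.6.
Pure rolling means v = ωR; then KE = ½Mv² + ½I(v/R)² = ½(1+k)Mv² = (4/5)Mv².
Conserving energy between top and bottom: (4/5)Mv² = (4/5)Mv₀² + Mgh, hence v² = v₀² + 2gh/(1+k).
v = √(5.96² + 2×10×2.47/1.6) = √66.4 ≈ 8.15 m/s.

v ≈ 8.15 m/s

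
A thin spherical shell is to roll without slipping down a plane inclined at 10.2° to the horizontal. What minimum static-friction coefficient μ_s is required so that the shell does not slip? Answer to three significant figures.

μ_min ≈ 0.0720

With I = (2/3)MR², the ratio k = I/(MR²) is 2/3.
Translational: Mg sinθ − f = Ma. Rotational about the CM: fR = Iα = kMRa, so f = kMa.
These give a = g sinθ/(1+k) and the required friction f = kMg sinθ/(1+k).
The normal force is N = Mg cosθ, so μ_min = f/N = k tanθ/(1+k).
μ_min = (2/3) × tan10.2° / 1.667 ≈ 0.0720.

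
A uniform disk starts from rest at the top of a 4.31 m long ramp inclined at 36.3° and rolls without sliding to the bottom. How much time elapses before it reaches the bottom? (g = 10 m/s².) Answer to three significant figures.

For this body I = (1/2)MR², i.e. k = I/(MR²) = 0.5.
Newton's second law down the slope: Mg sinθ − f = Ma. The torque equation fR = Iα (with α = a/R) gives f = kMa.
Hence a = g sinθ/(1+k) = 10×sin36.3°/1.5 = 3.947 m/s².
Starting from rest, L = ½at², so t = √(2L/a) = √(2×4.31/3.947) ≈ 1.48 s.

t ≈ 1.48 s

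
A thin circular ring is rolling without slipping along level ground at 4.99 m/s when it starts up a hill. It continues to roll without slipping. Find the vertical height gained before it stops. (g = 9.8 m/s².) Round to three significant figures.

With I = MR², the ratio k = I/(MR²) is 1.
Since it rolls without slipping, ω = v/R and KE = ½Mv² + ½Iω² = ½(1+k)Mv² = Mv².
All of this converts to potential energy at the highest point: Mv₀² = Mgh.
Thus h = (1+k)v₀²/(2g) = 2 × 4.99² / (2 × 9.8) ≈ 2.54 m.

h ≈ 2.54 m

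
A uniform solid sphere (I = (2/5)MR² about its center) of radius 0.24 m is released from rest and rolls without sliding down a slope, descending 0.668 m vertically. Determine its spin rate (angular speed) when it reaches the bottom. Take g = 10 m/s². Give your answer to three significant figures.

ω ≈ 12.9 rad/s

The moment of inertia is (2/5)MR², giving k ≡ I/(MR²) = 0.4.
Since it rolls without slipping, ω = v/R and KE = ½Mv² + ½Iω² = ½(1+k)Mv² = (7/10)Mv².
Energy conservation Mgh = ½(1+k)Mv² gives v = √(2gh/(1+k)) = √(2 × 10 × 0.668 / 1.4) = 3.089 m/s.
The angular speed follows from ω = v/R = 3.089/0.24 ≈ 12.9 rad/s.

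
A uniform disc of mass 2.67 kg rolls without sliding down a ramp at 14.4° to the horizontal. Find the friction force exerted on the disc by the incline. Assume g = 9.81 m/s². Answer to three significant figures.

Here I = (1/2)MR², so the shape factor k = I/(MR²) = 0.5.
Newton's second law down the slope: Mg sinθ − f = Ma. The torque equation fR = Iα (with α = a/R) gives f = kMa.
Combining, a = g sinθ/(1+k) and f = kMa = kMg sinθ/(1+k).
f = 0.5 × 2.67 × 9.81 × sin14.4° / 1.5 ≈ 2.17 N.

f ≈ 2.17 N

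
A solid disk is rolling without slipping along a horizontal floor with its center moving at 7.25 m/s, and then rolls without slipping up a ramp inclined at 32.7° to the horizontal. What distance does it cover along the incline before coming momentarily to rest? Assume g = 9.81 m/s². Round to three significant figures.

With I = (1/2)MR², the ratio k = I/(MR²) is 0.5.
Since it rolls without slipping, ω = v/R and KE = ½Mv² + ½Iω² = ½(1+k)Mv² = (3/4)Mv².
Setting this equal to Mgh gives the vertical rise h = (1+k)v₀²/(2g) = 1.5×7.25²/(2×9.81) = 4.019 m.
The distance along the slope is d = h/sinθ = 4.019/sin32.7° ≈ 7.44 m.

d ≈ 7.44 m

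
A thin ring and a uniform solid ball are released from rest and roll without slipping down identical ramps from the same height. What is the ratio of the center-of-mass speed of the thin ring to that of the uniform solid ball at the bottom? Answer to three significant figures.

v_ratio ≈ 0.837

Each satisfies Mgh = ½(1+k)Mv² with k = I/(MR²), so v ∝ 1/√(1+k).
For the thin ring k = 1; for the uniform solid ball k = 0.4.
v₁/v₂ = √((1+k₂)/(1+k₁)) = √(1.4/2) ≈ 0.837.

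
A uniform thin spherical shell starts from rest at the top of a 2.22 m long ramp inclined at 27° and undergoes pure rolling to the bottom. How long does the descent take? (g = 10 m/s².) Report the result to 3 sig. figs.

t ≈ 1.28 s

The moment of inertia is (2/3)MR², giving k ≡ I/(MR²) = 2/3.
Translational: Mg sinθ − f = Ma. Rotational about the CM: fR = Iα = kMRa, so f = kMa.
Hence a = g sinθ/(1+k) = 10×sin27°/1.667 = 2.724 m/s².
With constant a from rest, t = √(2L/a) = √(2·2.22/2.724) ≈ 1.28 s.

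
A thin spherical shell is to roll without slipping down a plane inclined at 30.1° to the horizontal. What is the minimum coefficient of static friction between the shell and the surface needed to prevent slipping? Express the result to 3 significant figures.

μ_min ≈ 0.232

With I = (2/3)MR², the ratio k = I/(MR²) is 2/3.
Translational: Mg sinθ − f = Ma. Rotational about the CM: fR = Iα = kMRa, so f = kMa.
These give a = g sinθ/(1+k) and the required friction f = kMg sinθ/(1+k).
With N = Mg cosθ, the no-slip condition f ≤ μN gives μ_min = f/N = k tanθ/(1+k).
μ_min = (2/3) × tan30.1° / 1.667 ≈ 0.232.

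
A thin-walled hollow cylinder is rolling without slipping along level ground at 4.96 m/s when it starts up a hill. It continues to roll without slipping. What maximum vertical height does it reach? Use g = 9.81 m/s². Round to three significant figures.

h ≈ 2.51 m

For this body I = MR², i.e. k = I/(MR²) = 1.
Since it rolls without slipping, ω = v/R and KE = ½Mv² + ½Iω² = ½(1+k)Mv² = Mv².
All of this converts to potential energy at the highest point: Mv₀² = Mgh.
Thus h = (1+k)v₀²/(2g) = 2 × 4.96² / (2 × 9.81) ≈ 2.51 m.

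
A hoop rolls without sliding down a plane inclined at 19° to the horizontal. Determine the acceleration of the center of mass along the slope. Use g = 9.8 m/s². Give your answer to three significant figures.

With I = MR², the ratio k = I/(MR²) is 1.
Translational: Mg sinθ − f = Ma. Rotational about the CM: fR = Iα = kMRa, so f = kMa.
Eliminating f: Mg sinθ = (1+k)Ma, so a = g sinθ/(1+k) = 9.8 × sin19° / 2 ≈ 1.60 m/s².

a ≈ 1.60 m/s²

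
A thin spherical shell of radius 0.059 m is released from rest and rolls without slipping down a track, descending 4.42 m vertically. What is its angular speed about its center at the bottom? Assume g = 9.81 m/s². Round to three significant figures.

ω ≈ 122 rad/s

Here I = (2/3)MR², so the shape factor k = I/(MR²) = 2/3.
Since it rolls without slipping, ω = v/R and KE = ½Mv² + ½Iω² = ½(1+k)Mv² = (5/6)Mv².
Energy conservation Mgh = ½(1+k)Mv² gives v = √(2gh/(1+k)) = √(2 × 9.81 × 4.42 / 1.667) = 7.213 m/s.
The angular speed follows from ω = v/R = 7.213/0.059 ≈ 122 rad/s.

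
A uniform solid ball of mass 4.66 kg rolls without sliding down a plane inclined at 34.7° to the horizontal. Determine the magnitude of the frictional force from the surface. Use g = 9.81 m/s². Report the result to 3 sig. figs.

For this body I = (2/5)MR², i.e. k = I/(MR²) = 0.4.
Along the incline Mg sinθ − f = Ma, and torque about the center fR = Iα = kMR²(a/R) gives f = kMa.
Combining, a = g sinθ/(1+k) and f = kMa = kMg sinθ/(1+k).
f = 0.4 × 4.66 × 9.81 × sin34.7° / 1.4 ≈ 7.44 N.

f ≈ 7.44 N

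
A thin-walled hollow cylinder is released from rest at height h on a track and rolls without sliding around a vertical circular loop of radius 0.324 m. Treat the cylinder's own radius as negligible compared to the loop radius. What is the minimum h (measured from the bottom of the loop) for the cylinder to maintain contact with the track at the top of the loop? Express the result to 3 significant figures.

For this body I = MR², i.e. k = I/(MR²) = 1.
At the top, contact is just lost when gravity alone supplies the centripetal force: Mg = Mv_top²/r, i.e. v_top² = gr.
With ω = v/R, the kinetic energy at speed v is ½(1+k)Mv² = Mv².
Energy conservation from release (height h) to the top (height 2r): Mgh = Mg(2r) + M·gr.
Thus h_min = 2r + (1+k)r/2 = r(2 + 2/2) = 0.324 × 3 ≈ 0.972 m.

h_min ≈ 0.972 m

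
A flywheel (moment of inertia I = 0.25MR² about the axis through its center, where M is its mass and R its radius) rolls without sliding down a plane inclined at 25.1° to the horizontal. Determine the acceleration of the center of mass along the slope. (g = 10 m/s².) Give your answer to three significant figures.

a ≈ 3.39 m/s²

For this body I = 0.25MR², i.e. k = I/(MR²) = 0.25.
Translational: Mg sinθ − f = Ma. Rotational about the CM: fR = Iα = kMRa, so f = kMa.
Eliminating f: Mg sinθ = (1+k)Ma, so a = g sinθ/(1+k) = 10 × sin25.1° / 1.25 ≈ 3.39 m/s².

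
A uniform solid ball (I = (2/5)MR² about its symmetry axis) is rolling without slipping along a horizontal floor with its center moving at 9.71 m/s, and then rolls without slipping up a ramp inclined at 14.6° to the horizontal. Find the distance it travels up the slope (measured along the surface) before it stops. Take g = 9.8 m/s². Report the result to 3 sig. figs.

d ≈ 26.7 m

With I = (2/5)MR², the ratio k = I/(MR²) is 0.4.
Since it rolls without slipping, ω = v/R and KE = ½Mv² + ½Iω² = ½(1+k)Mv² = (7/10)Mv².
Setting this equal to Mgh gives the vertical rise h = (1+k)v₀²/(2g) = 1.4×9.71²/(2×9.8) = 6.735 m.
Along the incline, d = h/sinθ = 6.735/sin14.6° ≈ 26.7 m.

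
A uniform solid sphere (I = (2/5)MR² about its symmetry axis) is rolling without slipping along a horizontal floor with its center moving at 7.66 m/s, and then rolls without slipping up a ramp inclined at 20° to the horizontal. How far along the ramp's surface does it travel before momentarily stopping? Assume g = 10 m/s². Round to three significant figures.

d ≈ 12.0 m

For this body I = (2/5)MR², i.e. k = I/(MR²) = 0.4.
The rolling condition ω = v/R makes the rotational term ½I(v/R)² = ½kMv², so KE_total = ½(1+k)Mv² = (7/10)Mv².
Setting this equal to Mgh gives the vertical rise h = (1+k)v₀²/(2g) = 1.4×7.66²/(2×10) = 4.107 m.
The distance along the slope is d = h/sinθ = 4.107/sin20° ≈ 12.0 m.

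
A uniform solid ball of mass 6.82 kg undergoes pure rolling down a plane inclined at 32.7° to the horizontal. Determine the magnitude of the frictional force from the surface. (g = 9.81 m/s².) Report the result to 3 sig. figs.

The moment of inertia is (2/5)MR², giving k ≡ I/(MR²) = 0.4.
Translational: Mg sinθ − f = Ma. Rotational about the CM: fR = Iα = kMRa, so f = kMa.
Combining, a = g sinθ/(1+k) and f = kMa = kMg sinθ/(1+k).
f = 0.4 × 6.82 × 9.81 × sin32.7° / 1.4 ≈ 10.3 N.

f ≈ 10.3 N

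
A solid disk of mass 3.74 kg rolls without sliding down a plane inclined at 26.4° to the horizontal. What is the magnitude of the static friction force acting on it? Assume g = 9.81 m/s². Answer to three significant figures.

f ≈ 5.44 N

With I = (1/2)MR², the ratio k = I/(MR²) is 0.5.
Newton's second law down the slope: Mg sinθ − f = Ma. The torque equation fR = Iα (with α = a/R) gives f = kMa.
Combining, a = g sinθ/(1+k) and f = kMa = kMg sinθ/(1+k).
f = 0.5 × 3.74 × 9.81 × sin26.4° / 1.5 ≈ 5.44 N.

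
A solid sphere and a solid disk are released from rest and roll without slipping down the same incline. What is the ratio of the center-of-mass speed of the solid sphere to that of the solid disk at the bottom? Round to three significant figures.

v_ratio ≈ 1.04

Each satisfies Mgh = ½(1+k)Mv² with k = I/(MR²), so v ∝ 1/√(1+k).
For the solid sphere k = 0.4; for the solid disk k = 0.5.
v₁/v₂ = √((1+k₂)/(1+k₁)) = √(1.5/1.4) ≈ 1.04.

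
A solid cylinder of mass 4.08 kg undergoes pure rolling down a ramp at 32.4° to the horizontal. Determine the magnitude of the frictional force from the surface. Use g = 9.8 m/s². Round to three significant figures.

f ≈ 7.14 N

The moment of inertia is (1/2)MR², giving k ≡ I/(MR²) = 0.5.
Along the incline Mg sinθ − f = Ma, and torque about the center fR = Iα = kMR²(a/R) gives f = kMa.
Combining, a = g sinθ/(1+k) and f = kMa = kMg sinθ/(1+k).
f = 0.5 × 4.08 × 9.8 × sin32.4° / 1.5 ≈ 7.14 N.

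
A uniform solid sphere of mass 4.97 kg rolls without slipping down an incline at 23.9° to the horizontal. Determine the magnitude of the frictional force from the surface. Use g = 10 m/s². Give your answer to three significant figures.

The moment of inertia is (2/5)MR², giving k ≡ I/(MR²) = 0.4.
Newton's second law down the slope: Mg sinθ − f = Ma. The torque equation fR = Iα (with α = a/R) gives f = kMa.
Combining, a = g sinθ/(1+k) and f = kMa = kMg sinθ/(1+k).
f = 0.4 × 4.97 × 10 × sin23.9° / 1.4 ≈ 5.75 N.

f ≈ 5.75 N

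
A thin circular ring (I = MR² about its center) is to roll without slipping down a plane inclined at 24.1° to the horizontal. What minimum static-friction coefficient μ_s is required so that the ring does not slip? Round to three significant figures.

μ_min ≈ 0.224

Here I = MR², so the shape factor k = I/(MR²) = 1.
Newton's second law down the slope: Mg sinθ − f = Ma. The torque equation fR = Iα (with α = a/R) gives f = kMa.
These give a = g sinθ/(1+k) and the required friction f = kMg sinθ/(1+k).
With N = Mg cosθ, the no-slip condition f ≤ μN gives μ_min = f/N = k tanθ/(1+k).
μ_min = 1 × tan24.1° / 2 ≈ 0.224.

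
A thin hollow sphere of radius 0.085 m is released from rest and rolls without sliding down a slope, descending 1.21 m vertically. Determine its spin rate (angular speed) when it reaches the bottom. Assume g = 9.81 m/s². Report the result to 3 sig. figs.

For this body I = (2/3)MR², i.e. k = I/(MR²) = 2/3.
Rolling without slipping gives ω = v/R, so the total kinetic energy is ½Mv² + ½Iω² = ½(1+k)Mv² = (5/6)Mv².
Energy conservation Mgh = ½(1+k)Mv² gives v = √(2gh/(1+k)) = √(2 × 9.81 × 1.21 / 1.667) = 3.774 m/s.
Then ω = v/R = 3.774 / 0.085 ≈ 44.4 rad/s.

ω ≈ 44.4 rad/s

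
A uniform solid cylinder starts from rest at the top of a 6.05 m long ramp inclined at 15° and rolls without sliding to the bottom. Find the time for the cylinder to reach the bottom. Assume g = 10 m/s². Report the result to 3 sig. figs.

t ≈ 2.65 s

With I = (1/2)MR², the ratio k = I/(MR²) is 0.5.
Newton's second law down the slope: Mg sinθ − f = Ma. The torque equation fR = Iα (with α = a/R) gives f = kMa.
Hence a = g sinθ/(1+k) = 10×sin15°/1.5 = 1.725 m/s².
With constant a from rest, t = √(2L/a) = √(2·6.05/1.725) ≈ 2.65 s.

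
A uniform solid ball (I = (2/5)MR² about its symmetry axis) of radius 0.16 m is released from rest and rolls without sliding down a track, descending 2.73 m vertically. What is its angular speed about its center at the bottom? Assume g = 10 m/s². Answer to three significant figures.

Here I = (2/5)MR², so the shape factor k = I/(MR²) = 0.4.
Since it rolls without slipping, ω = v/R and KE = ½Mv² + ½Iω² = ½(1+k)Mv² = (7/10)Mv².
Energy conservation Mgh = ½(1+k)Mv² gives v = √(2gh/(1+k)) = √(2 × 10 × 2.73 / 1.4) = 6.245 m/s.
Then ω = v/R = 6.245 / 0.16 ≈ 39.0 rad/s.

ω ≈ 39.0 rad/s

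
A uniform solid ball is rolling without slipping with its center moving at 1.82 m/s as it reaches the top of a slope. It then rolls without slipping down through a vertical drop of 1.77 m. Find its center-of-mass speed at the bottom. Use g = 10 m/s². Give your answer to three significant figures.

v ≈ 5.35 m/s

Here I = (2/5)MR², so the shape factor k = I/(MR²) = 0.4.
Since it rolls without slipping, ω = v/R and KE = ½Mv² + ½Iω² = ½(1+k)Mv² = (7/10)Mv².
Energy conservation: (7/10)Mv₀² + Mgh = (7/10)Mv², so v² = v₀² + 2gh/(1+k).
v = √(1.82² + 2×10×1.77/1.4) = √28.6 ≈ 5.35 m/s.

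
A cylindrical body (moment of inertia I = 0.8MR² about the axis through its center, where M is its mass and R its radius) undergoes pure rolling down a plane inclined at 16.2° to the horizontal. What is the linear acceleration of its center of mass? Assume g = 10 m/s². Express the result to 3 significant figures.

The moment of inertia is 0.8MR², giving k ≡ I/(MR²) = 0.8.
Translational: Mg sinθ − f = Ma. Rotational about the CM: fR = Iα = kMRa, so f = kMa.
Eliminating f: Mg sinθ = (1+k)Ma, so a = g sinθ/(1+k) = 10 × sin16.2° / 1.8 ≈ 1.55 m/s².

a ≈ 1.55 m/s²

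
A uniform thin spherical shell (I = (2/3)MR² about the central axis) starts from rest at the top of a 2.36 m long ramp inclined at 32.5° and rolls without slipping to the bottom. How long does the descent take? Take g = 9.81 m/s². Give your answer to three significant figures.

t ≈ 1.22 s

Here I = (2/3)MR², so the shape factor k = I/(MR²) = 2/3.
Translational: Mg sinθ − f = Ma. Rotational about the CM: fR = Iα = kMRa, so f = kMa.
Hence a = g sinθ/(1+k) = 9.81×sin32.5°/1.667 = 3.163 m/s².
With constant a from rest, t = √(2L/a) = √(2·2.36/3.163) ≈ 1.22 s.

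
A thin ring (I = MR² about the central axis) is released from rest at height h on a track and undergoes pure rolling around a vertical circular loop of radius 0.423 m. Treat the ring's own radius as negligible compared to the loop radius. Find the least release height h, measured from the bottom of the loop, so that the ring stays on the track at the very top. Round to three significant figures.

For this body I = MR², i.e. k = I/(MR²) = 1.
At the top, contact is just lost when gravity alone supplies the centripetal force: Mg = Mv_top²/r, i.e. v_top² = gr.
With ω = v/R, the kinetic energy at speed v is ½(1+k)Mv² = Mv².
Energy conservation from release (height h) to the top (height 2r): Mgh = Mg(2r) + M·gr.
Thus h_min = 2r + (1+k)r/2 = r(2 + 2/2) = 0.423 × 3 ≈ 1.27 m.

h_min ≈ 1.27 m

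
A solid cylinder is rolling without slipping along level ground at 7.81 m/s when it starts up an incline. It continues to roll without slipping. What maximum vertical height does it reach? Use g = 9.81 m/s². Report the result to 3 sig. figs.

h ≈ 4.66 m

With I = (1/2)MR², the ratio k = I/(MR²) is 0.5.
The rolling condition ω = v/R makes the rotational term ½I(v/R)² = ½kMv², so KE_total = ½(1+k)Mv² = (3/4)Mv².
At the top the kinetic energy is zero, so (3/4)Mv₀² = Mgh.
Thus h = (1+k)v₀²/(2g) = 1.5 × 7.81² / (2 × 9.81) ≈ 4.66 m.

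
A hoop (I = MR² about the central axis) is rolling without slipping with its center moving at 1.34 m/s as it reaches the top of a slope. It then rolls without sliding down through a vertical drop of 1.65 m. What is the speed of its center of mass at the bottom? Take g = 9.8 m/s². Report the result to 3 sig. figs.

v ≈ 4.24 m/s

Here I = MR², so the shape factor k = I/(MR²) = 1.
Pure rolling means v = ωR; then KE = ½Mv² + ½I(v/R)² = ½(1+k)Mv² = Mv².
Energy conservation: Mv₀² + Mgh = Mv², so v² = v₀² + 2gh/(1+k).
v = √(1.34² + 2×9.8×1.65/2) = √17.97 ≈ 4.24 m/s.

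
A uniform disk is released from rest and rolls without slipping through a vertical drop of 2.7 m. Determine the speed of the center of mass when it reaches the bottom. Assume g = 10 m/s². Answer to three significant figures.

v ≈ 6.00 m/s

Here I = (1/2)MR², so the shape factor k = I/(MR²) = 0.5.
Since it rolls without slipping, ω = v/R and KE = ½Mv² + ½Iω² = ½(1+k)Mv² = (3/4)Mv².
Setting Mgh = (3/4)Mv² gives v = √(2gh/(1+k)) = √(2·10·2.7/1.5) ≈ 6.00 m/s.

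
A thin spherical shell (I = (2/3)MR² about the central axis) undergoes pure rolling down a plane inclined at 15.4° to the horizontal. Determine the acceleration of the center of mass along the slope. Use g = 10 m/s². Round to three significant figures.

a ≈ 1.59 m/s²

For this body I = (2/3)MR², i.e. k = I/(MR²) = 2/3.
Along the incline Mg sinθ − f = Ma, and torque about the center fR = Iα = kMR²(a/R) gives f = kMa.
Eliminating f: Mg sinθ = (1+k)Ma, so a = g sinθ/(1+k) = 10 × sin15.4° / 1.667 ≈ 1.59 m/s².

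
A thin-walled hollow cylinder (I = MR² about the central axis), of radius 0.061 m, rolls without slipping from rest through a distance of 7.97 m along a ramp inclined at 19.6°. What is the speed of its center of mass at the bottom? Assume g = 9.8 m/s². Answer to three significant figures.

v ≈ 5.12 m/s

The moment of inertia is MR², giving k ≡ I/(MR²) = 1.
Since it rolls without slipping, ω = v/R and KE = ½Mv² + ½Iω² = ½(1+k)Mv² = Mv².
The vertical drop is h = L sinθ = 7.97 × sin19.6° = 2.674 m.
Energy conservation: Mgh = Mv², so v = √(2gh/(1+k)) = √(2 × 9.8 × 2.674 / 2) ≈ 5.12 m/s.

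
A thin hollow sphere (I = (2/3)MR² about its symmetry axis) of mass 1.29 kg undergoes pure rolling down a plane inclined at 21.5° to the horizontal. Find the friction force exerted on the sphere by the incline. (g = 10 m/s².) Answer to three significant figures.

For this body I = (2/3)MR², i.e. k = I/(MR²) = 2/3.
Along the incline Mg sinθ − f = Ma, and torque about the center fR = Iα = kMR²(a/R) gives f = kMa.
Combining, a = g sinθ/(1+k) and f = kMa = kMg sinθ/(1+k).
f = (2/3) × 1.29 × 10 × sin21.5° / 1.667 ≈ 1.89 N.

f ≈ 1.89 N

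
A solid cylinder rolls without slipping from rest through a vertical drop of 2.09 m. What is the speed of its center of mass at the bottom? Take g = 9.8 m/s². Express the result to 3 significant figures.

v ≈ 5.23 m/s

With I = (1/2)MR², the ratio k = I/(MR²) is 0.5.
Rolling without slipping gives ω = v/R, so the total kinetic energy is ½Mv² + ½Iω² = ½(1+k)Mv² = (3/4)Mv².
Energy conservation: Mgh = (3/4)Mv², so v = √(2gh/(1+k)) = √(2 × 9.8 × 2.09 / 1.5) ≈ 5.23 m/s.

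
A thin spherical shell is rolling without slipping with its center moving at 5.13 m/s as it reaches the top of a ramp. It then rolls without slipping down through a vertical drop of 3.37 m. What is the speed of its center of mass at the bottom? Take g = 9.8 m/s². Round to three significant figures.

Here I = (2/3)MR², so the shape factor k = I/(MR²) = 2/3.
Rolling without slipping gives ω = v/R, so the total kinetic energy is ½Mv² + ½Iω² = ½(1+k)Mv² = (5/6)Mv².
Conserving energy between top and bottom: (5/6)Mv² = (5/6)Mv₀² + Mgh, hence v² = v₀² + 2gh/(1+k).
v = √(5.13² + 2×9.8×3.37/1.667) = √65.95 ≈ 8.12 m/s.

v ≈ 8.12 m/s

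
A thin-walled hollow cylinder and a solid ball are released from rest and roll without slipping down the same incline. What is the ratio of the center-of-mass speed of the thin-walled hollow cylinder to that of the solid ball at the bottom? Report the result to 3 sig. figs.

v_ratio ≈ 0.837

Each satisfies Mgh = ½(1+k)Mv² with k = I/(MR²), so v ∝ 1/√(1+k).
For the thin-walled hollow cylinder k = 1; for the solid ball k = 0.4.
v₁/v₂ = √((1+k₂)/(1+k₁)) = √(1.4/2) ≈ 0.837.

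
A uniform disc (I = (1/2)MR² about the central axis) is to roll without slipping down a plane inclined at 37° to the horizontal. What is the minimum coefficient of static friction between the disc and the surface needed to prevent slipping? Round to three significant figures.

For this body I = (1/2)MR², i.e. k = I/(MR²) = 0.5.
Newton's second law down the slope: Mg sinθ − f = Ma. The torque equation fR = Iα (with α = a/R) gives f = kMa.
These give a = g sinθ/(1+k) and the required friction f = kMg sinθ/(1+k).
The normal force is N = Mg cosθ, so μ_min = f/N = k tanθ/(1+k).
μ_min = 0.5 × tan37° / 1.5 ≈ 0.251.

μ_min ≈ 0.251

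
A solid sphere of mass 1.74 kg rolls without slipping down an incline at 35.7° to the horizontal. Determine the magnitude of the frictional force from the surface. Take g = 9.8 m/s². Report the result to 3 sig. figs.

f ≈ 2.84 N

For this body I = (2/5)MR², i.e. k = I/(MR²) = 0.4.
Along the incline Mg sinθ − f = Ma, and torque about the center fR = Iα = kMR²(a/R) gives f = kMa.
Combining, a = g sinθ/(1+k) and f = kMa = kMg sinθ/(1+k).
f = 0.4 × 1.74 × 9.8 × sin35.7° / 1.4 ≈ 2.84 N.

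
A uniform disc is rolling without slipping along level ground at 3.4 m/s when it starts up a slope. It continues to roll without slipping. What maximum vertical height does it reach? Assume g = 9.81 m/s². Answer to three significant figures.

h ≈ 0.884 m

With I = (1/2)MR², the ratio k = I/(MR²) is 0.5.
Rolling without slipping gives ω = v/R, so the total kinetic energy is ½Mv² + ½Iω² = ½(1+k)Mv² = (3/4)Mv².
At the top the kinetic energy is zero, so (3/4)Mv₀² = Mgh.
Thus h = (1+k)v₀²/(2g) = 1.5 × 3.4² / (2 × 9.81) ≈ 0.884 m.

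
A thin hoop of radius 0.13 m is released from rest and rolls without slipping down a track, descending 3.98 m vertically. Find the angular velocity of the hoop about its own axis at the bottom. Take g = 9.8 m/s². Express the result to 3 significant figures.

With I = MR², the ratio k = I/(MR²) is 1.
The rolling condition ω = v/R makes the rotational term ½I(v/R)² = ½kMv², so KE_total = ½(1+k)Mv² = Mv².
Energy conservation Mgh = ½(1+k)Mv² gives v = √(2gh/(1+k)) = √(2 × 9.8 × 3.98 / 2) = 6.245 m/s.
The angular speed follows from ω = v/R = 6.245/0.13 ≈ 48.0 rad/s.

ω ≈ 48.0 rad/s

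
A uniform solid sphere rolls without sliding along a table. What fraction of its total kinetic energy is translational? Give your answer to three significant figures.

fraction ≈ 0.714

The moment of inertia is (2/5)MR², giving k ≡ I/(MR²) = 0.4.
With ω = v/R, KE_trans = ½Mv² and KE_rot = ½Iω² = ½kMv², so KE_total = ½(1+k)Mv².
The translational fraction is therefore 1/(1+k) = 1/1.4 ≈ 0.714.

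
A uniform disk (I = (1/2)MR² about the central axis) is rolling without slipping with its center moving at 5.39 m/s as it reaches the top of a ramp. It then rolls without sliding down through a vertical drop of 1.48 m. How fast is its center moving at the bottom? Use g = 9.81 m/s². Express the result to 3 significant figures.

Here I = (1/2)MR², so the shape factor k = I/(MR²) = 0.5.
Pure rolling means v = ωR; then KE = ½Mv² + ½I(v/R)² = ½(1+k)Mv² = (3/4)Mv².
Energy conservation: (3/4)Mv₀² + Mgh = (3/4)Mv², so v² = v₀² + 2gh/(1+k).
v = √(5.39² + 2×9.81×1.48/1.5) = √48.41 ≈ 6.96 m/s.

v ≈ 6.96 m/s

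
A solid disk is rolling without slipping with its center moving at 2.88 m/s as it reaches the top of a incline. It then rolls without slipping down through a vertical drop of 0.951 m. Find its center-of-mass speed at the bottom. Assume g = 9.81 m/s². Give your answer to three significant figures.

Here I = (1/2)MR², so the shape factor k = I/(MR²) = 0.5.
Since it rolls without slipping, ω = v/R and KE = ½Mv² + ½Iω² = ½(1+k)Mv² = (3/4)Mv².
Conserving energy between top and bottom: (3/4)Mv² = (3/4)Mv₀² + Mgh, hence v² = v₀² + 2gh/(1+k).
v = √(2.88² + 2×9.81×0.951/1.5) = √20.73 ≈ 4.55 m/s.

v ≈ 4.55 m/s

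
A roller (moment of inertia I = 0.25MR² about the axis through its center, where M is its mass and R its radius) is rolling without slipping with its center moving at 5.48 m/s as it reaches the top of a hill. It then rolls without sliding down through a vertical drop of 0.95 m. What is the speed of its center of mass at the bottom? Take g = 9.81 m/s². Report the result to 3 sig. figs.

v ≈ 6.70 m/s

Here I = 0.25MR², so the shape factor k = I/(MR²) = 0.25.
Pure rolling means v = ωR; then KE = ½Mv² + ½I(v/R)² = ½(1+k)Mv² = (5/8)Mv².
Energy conservation: (5/8)Mv₀² + Mgh = (5/8)Mv², so v² = v₀² + 2gh/(1+k).
v = √(5.48² + 2×9.81×0.95/1.25) = √44.94 ≈ 6.70 m/s.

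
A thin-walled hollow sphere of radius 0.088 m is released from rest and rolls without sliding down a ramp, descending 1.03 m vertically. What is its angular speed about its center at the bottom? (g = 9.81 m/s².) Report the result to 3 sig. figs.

ω ≈ 39.6 rad/s

With I = (2/3)MR², the ratio k = I/(MR²) is 2/3.
Pure rolling means v = ωR; then KE = ½Mv² + ½I(v/R)² = ½(1+k)Mv² = (5/6)Mv².
Energy conservation Mgh = ½(1+k)Mv² gives v = √(2gh/(1+k)) = √(2 × 9.81 × 1.03 / 1.667) = 3.482 m/s.
The angular speed follows from ω = v/R = 3.482/0.088 ≈ 39.6 rad/s.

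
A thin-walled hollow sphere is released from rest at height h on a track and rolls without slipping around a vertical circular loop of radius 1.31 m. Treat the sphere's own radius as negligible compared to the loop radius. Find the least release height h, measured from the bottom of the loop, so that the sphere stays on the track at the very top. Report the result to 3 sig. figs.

h_min ≈ 3.71 m

Here I = (2/3)MR², so the shape factor k = I/(MR²) = 2/3.
At the top, contact is just lost when gravity alone supplies the centripetal force: Mg = Mv_top²/r, i.e. v_top² = gr.
With ω = v/R, the kinetic energy at speed v is ½(1+k)Mv² = (5/6)Mv².
Energy conservation from release (height h) to the top (height 2r): Mgh = Mg(2r) + (5/6)M·gr.
Thus h_min = 2r + (1+k)r/2 = r(2 + 1.667/2) = 1.31 × 2.833 ≈ 3.71 m.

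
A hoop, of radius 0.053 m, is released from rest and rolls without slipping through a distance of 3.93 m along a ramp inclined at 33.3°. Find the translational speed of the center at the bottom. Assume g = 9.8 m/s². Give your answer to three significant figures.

v ≈ 4.60 m/s

For this body I = MR², i.e. k = I/(MR²) = 1.
Since it rolls without slipping, ω = v/R and KE = ½Mv² + ½Iω² = ½(1+k)Mv² = Mv².
The vertical drop is h = L sinθ = 3.93 × sin33.3° = 2.158 m.
Energy conservation: Mgh = Mv², so v = √(2gh/(1+k)) = √(2 × 9.8 × 2.158 / 2) ≈ 4.60 m/s.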